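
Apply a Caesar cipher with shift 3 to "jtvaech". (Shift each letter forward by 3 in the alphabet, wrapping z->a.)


Input: 'jtvaech', shift = 3
Operation: for each letter, (position + 3) mod 26
Mapping: 'j'(9+3=12)->'m', 't'(19+3=22)->'w', 'v'(21+3=24)->'y', 'a'(0+3=3)->'d', 'e'(4+3=7)->'h', 'c'(2+3=5)->'f', 'h'(7+3=10)->'k'
Result: mwydhfk


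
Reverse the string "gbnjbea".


Input string: 'gbnjbea'
Operation: reverse character order
Original order: 'g' -> 'b' -> 'n' -> 'j' -> 'b' -> 'e' -> 'a'
Reversed order: 'a' -> 'e' -> 'b' -> 'j' -> 'n' -> 'b' -> 'g'
Result: aebjnbg


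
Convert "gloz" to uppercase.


Input string: 'gloz'
Operation: convert each letter to uppercase
Mapping: 'g'->'G', 'l'->'L', 'o'->'O', 'z'->'Z'
Result: GLOZ


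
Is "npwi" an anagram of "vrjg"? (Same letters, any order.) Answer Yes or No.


String 1: 'vrjg' -> sorted: 'gjrv'
String 2: 'npwi' -> sorted: 'inpw'
Compare sorted forms: 'gjrv' != 'inpw'
Anagram: No


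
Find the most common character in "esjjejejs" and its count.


Input: 'esjjejejs'
Operation: tally each character
Counts: 'e':3, 'j':4, 's':2
Maximum: 'j' appears 4 times


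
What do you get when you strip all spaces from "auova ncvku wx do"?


Input string: 'auova ncvku wx do'
Operation: remove all spaces
Words: 'auova', 'ncvku', 'wx', 'do'
Join without spaces: auovancvkuwxdo


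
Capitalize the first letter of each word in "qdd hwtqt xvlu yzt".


Input string: 'qdd hwtqt xvlu yzt'
Operation: capitalize first letter of each word
Word transformations: 'qdd'->'Qdd', 'hwtqt'->'Hwtqt', 'xvlu'->'Xvlu', 'yzt'->'Yzt'
Result: Qdd Hwtqt Xvlu Yzt


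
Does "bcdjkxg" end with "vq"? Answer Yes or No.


Input string: 'bcdjkxg'
Suffix to check: 'vq'
Last 2 characters of input: 'xg'
Match: False
Result: No


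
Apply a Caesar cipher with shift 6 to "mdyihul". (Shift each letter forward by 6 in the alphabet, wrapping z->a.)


Input: 'mdyihul', shift = 6
Operation: for each letter, (position + 6) mod 26
Mapping: 'm'(12+6=18)->'s', 'd'(3+6=9)->'j', 'y'(24+6=30, 30 mod 26=4)->'e', 'i'(8+6=14)->'o', 'h'(7+6=13)->'n', 'u'(20+6=26, 26 mod 26=0)->'a', 'l'(11+6=17)->'r'
Result: sjeonar


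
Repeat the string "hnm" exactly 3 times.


Input string: 'hnm'
Operation: repeat 3 times
Concatenation: 'hnm' + 'hnm' + 'hnm'
Result: hnmhnmhnm


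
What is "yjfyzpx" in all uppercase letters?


Input string: 'yjfyzpx'
Operation: convert each letter to uppercase
Mapping: 'y'->'Y', 'j'->'J', 'f'->'F', 'y'->'Y', 'z'->'Z', 'p'->'P', 'x'->'X'
Result: YJFYZPX


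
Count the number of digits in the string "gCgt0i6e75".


Input string: 'gCgt0i6e75'
Operation: count digit characters (0-9)
Scan: 'g', 'C', 'g', 't', '0'(digit), 'i', '6'(digit), 'e', '7'(digit), '5'(digit)
Digits found: 4
Result: 4


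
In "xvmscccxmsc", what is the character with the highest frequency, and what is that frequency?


Input: 'xvmscccxmsc'
Operation: tally each character
Counts: 'c':4, 'm':2, 's':2, 'v':1, 'x':2
Maximum: 'c' appears 4 times


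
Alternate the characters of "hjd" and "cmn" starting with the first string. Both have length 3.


String 1: 'hjd'
String 2: 'cmn'
Operation: alternate characters
Pairs: 'h'+'c', 'j'+'m', 'd'+'n'
Result: hcjmdn


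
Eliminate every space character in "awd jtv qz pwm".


Input string: 'awd jtv qz pwm'
Operation: remove all spaces
Words: 'awd', 'jtv', 'qz', 'pwm'
Join without spaces: awdjtvqzpwm


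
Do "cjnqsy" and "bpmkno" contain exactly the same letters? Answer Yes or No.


String 1: 'cjnqsy' -> sorted: 'cjnqsy'
String 2: 'bpmkno' -> sorted: 'bkmnop'
Compare sorted forms: 'cjnqsy' != 'bkmnop'
Anagram: No


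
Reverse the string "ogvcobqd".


Input string: 'ogvcobqd'
Operation: reverse character order
Original order: 'o' -> 'g' -> 'v' -> 'c' -> 'o' -> 'b' -> 'q' -> 'd'
Reversed order: 'd' -> 'q' -> 'b' -> 'o' -> 'c' -> 'v' -> 'g' -> 'o'
Result: dqbocvgo


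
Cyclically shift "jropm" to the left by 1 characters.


Input: 'jropm', shift = 1
Operation: split at index 1 and swap parts
Front part s[0:1] = 'j'
Back part s[1:] = 'ropm'
Rotated = back + front = 'ropm' + 'j'
Result: ropmj


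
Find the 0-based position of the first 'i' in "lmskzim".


Input string: 'lmskzim'
Target: 'i'
Scanning left to right: s[0]='l', s[1]='m', s[2]='s', s[3]='k', s[4]='z', s[5]='i'
First match at index: 5


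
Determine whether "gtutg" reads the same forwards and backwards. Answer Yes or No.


Input string: 'gtutg'
Reversed: 'gtutg'
Compare pairs: s[0]='g' vs s[4]='g' (match), s[1]='t' vs s[3]='t' (match)
Palindrome: Yes


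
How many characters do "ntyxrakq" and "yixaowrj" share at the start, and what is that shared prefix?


String 1: 'ntyxrakq'
String 2: 'yixaowrj'
Compare position by position:
pos 0: 'n' vs 'y' differ -> stop
Longest common prefix: "" (length 0)


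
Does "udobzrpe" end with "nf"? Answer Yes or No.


Input string: 'udobzrpe'
Suffix to check: 'nf'
Last 2 characters of input: 'pe'
Match: False
Result: No


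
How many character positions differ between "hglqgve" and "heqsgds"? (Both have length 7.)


String 1: 'hglqgve'
String 2: 'heqsgds'
Compare each position: pos 0: 'h'=='h', pos 1: 'g'!='e', pos 2: 'l'!='q', pos 3: 'q'!='s', pos 4: 'g'=='g', pos 5: 'v'!='d', pos 6: 'e'!='s'
Differing positions: 5
Hamming distance: 5


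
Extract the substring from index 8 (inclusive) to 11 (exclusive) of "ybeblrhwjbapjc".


Input string: 'ybeblrhwjbapjc'
Operation: slice [8:11]
Extract characters: s[8]='j', s[9]='b', s[10]='a'
Result: jba


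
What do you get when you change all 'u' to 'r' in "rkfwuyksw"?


Input string: 'rkfwuyksw'
Operation: replace 'u' with 'r'
Positions of 'u': 4
After replacement: rkfwryksw


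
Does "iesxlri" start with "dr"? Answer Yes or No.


Input string: 'iesxlri'
Prefix to check: 'dr'
First 2 characters of input: 'ie'
Match: False
Result: No


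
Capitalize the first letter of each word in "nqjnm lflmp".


Input string: 'nqjnm lflmp'
Operation: capitalize first letter of each word
Word transformations: 'nqjnm'->'Nqjnm', 'lflmp'->'Lflmp'
Result: Nqjnm Lflmp


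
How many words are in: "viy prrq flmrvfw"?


Input string: 'viy prrq flmrvfw'
Operation: split by spaces
Words found: 'viy', 'prrq', 'flmrvfw'
Word count: 3


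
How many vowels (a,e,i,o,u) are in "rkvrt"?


Input string: 'rkvrt'
Operation: count vowels (a, e, i, o, u)
Scan: s[0]='r', s[1]='k', s[2]='v', s[3]='r', s[4]='t'
Vowels found: 0
Result: 0


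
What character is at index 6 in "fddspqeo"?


Input string: 'fddspqeo'
Operation: get character at index 6
Index mapping: s[0]='f', s[1]='d', s[2]='d', s[3]='s', s[4]='p', s[5]='q', s[6]='e'
Result: 'e'


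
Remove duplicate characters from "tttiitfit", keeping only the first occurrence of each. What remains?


Input: 'tttiitfit'
Operation: keep first occurrence of each character
Scan: s[0]='t' new -> keep; s[1]='t' seen -> skip; s[2]='t' seen -> skip; s[3]='i' new -> keep; s[4]='i' seen -> skip; s[5]='t' seen -> skip; s[6]='f' new -> keep; s[7]='i' seen -> skip; s[8]='t' seen -> skip
Result: tif


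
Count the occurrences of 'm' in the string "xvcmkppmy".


Input string: 'xvcmkppmy'
Target character: 'm'
Scan each position: s[3]='m', s[7]='m'
Matches found at indices: 3, 7
Total: 2


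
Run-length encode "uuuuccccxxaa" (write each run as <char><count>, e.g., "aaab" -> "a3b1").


Input: 'uuuuccccxxaa'
Operation: identify consecutive runs
Runs: 'uuuu' -> u4, 'cccc' -> c4, 'xx' -> x2, 'aa' -> a2
Encoded: u4c4x2a2


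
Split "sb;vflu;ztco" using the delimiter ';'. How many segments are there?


Input string: 'sb;vflu;ztco'
Delimiter: ';'
Split result: 'sb', 'vflu', 'ztco'
Number of parts: 3


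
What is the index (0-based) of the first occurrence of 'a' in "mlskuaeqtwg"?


Input string: 'mlskuaeqtwg'
Target: 'a'
Scanning left to right: s[0]='m', s[1]='l', s[2]='s', s[3]='k', s[4]='u', s[5]='a'
First match at index: 5


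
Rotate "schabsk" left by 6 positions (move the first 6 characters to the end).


Input: 'schabsk', shift = 6
Operation: split at index 6 and swap parts
Front part s[0:6] = 'schabs'
Back part s[6:] = 'k'
Rotated = back + front = 'k' + 'schabs'
Result: kschabs


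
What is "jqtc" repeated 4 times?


Input string: 'jqtc'
Operation: repeat 4 times
Concatenation: 'jqtc' + 'jqtc' + 'jqtc' + 'jqtc'
Result: jqtcjqtcjqtcjqtc


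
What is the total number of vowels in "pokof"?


Input string: 'pokof'
Operation: count vowels (a, e, i, o, u)
Scan: s[0]='p', s[1]='o' (vowel), s[2]='k', s[3]='o' (vowel), s[4]='f'
Vowels found: 2
Result: 2


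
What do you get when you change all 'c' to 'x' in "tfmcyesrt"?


Input string: 'tfmcyesrt'
Operation: replace 'c' with 'x'
Positions of 'c': 3
After replacement: tfmxyesrt


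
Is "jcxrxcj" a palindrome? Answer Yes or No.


Input string: 'jcxrxcj'
Reversed: 'jcxrxcj'
Compare pairs: s[0]='j' vs s[6]='j' (match), s[1]='c' vs s[5]='c' (match), s[2]='x' vs s[4]='x' (match)
Palindrome: Yes


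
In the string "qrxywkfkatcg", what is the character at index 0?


Input string: 'qrxywkfkatcg'
Operation: get character at index 0
Index mapping: s[0]='q'
Result: 'q'


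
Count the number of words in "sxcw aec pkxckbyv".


Input string: 'sxcw aec pkxckbyv'
Operation: split by spaces
Words found: 'sxcw', 'aec', 'pkxckbyv'
Word count: 3


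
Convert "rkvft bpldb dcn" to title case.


Input string: 'rkvft bpldb dcn'
Operation: capitalize first letter of each word
Word transformations: 'rkvft'->'Rkvft', 'bpldb'->'Bpldb', 'dcn'->'Dcn'
Result: Rkvft Bpldb Dcn


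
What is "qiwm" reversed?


Input string: 'qiwm'
Operation: reverse character order
Original order: 'q' -> 'i' -> 'w' -> 'm'
Reversed order: 'm' -> 'w' -> 'i' -> 'q'
Result: mwiq


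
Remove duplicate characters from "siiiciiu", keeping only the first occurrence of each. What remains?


Input: 'siiiciiu'
Operation: keep first occurrence of each character
Scan: s[0]='s' new -> keep; s[1]='i' new -> keep; s[2]='i' seen -> skip; s[3]='i' seen -> skip; s[4]='c' new -> keep; s[5]='i' seen -> skip; s[6]='i' seen -> skip; s[7]='u' new -> keep
Result: sicu


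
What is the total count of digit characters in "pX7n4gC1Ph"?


Input string: 'pX7n4gC1Ph'
Operation: count digit characters (0-9)
Scan: 'p', 'X', '7'(digit), 'n', '4'(digit), 'g', 'C', '1'(digit), 'P', 'h'
Digits found: 3
Result: 3


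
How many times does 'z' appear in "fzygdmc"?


Input string: 'fzygdmc'
Target character: 'z'
Scan each position: s[1]='z'
Matches found at indices: 1
Total: 1


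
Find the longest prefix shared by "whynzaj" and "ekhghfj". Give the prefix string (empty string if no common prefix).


String 1: 'whynzaj'
String 2: 'ekhghfj'
Compare position by position:
pos 0: 'w' vs 'e' differ -> stop
Longest common prefix: "" (length 0)


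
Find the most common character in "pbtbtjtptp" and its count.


Input: 'pbtbtjtptp'
Operation: tally each character
Counts: 'b':2, 'j':1, 'p':3, 't':4
Maximum: 't' appears 4 times


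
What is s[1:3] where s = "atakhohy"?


Input string: 'atakhohy'
Operation: slice [1:3]
Extract characters: s[1]='t', s[2]='a'
Result: ta


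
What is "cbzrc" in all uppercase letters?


Input string: 'cbzrc'
Operation: convert each letter to uppercase
Mapping: 'c'->'C', 'b'->'B', 'z'->'Z', 'r'->'R', 'c'->'C'
Result: CBZRC


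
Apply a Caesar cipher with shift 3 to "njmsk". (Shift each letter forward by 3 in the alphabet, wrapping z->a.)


Input: 'njmsk', shift = 3
Operation: for each letter, (position + 3) mod 26
Mapping: 'n'(13+3=16)->'q', 'j'(9+3=12)->'m', 'm'(12+3=15)->'p', 's'(18+3=21)->'v', 'k'(10+3=13)->'n'
Result: qmpvn


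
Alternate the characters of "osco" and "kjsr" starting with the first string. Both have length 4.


String 1: 'osco'
String 2: 'kjsr'
Operation: alternate characters
Pairs: 'o'+'k', 's'+'j', 'c'+'s', 'o'+'r'
Result: oksjcsor


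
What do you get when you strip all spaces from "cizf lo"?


Input string: 'cizf lo'
Operation: remove all spaces
Words: 'cizf', 'lo'
Join without spaces: cizflo


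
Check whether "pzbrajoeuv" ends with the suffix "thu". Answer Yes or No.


Input string: 'pzbrajoeuv'
Suffix to check: 'thu'
Last 3 characters of input: 'euv'
Match: False
Result: No


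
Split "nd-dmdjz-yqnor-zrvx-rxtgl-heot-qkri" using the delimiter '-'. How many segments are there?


Input string: 'nd-dmdjz-yqnor-zrvx-rxtgl-heot-qkri'
Delimiter: '-'
Split result: 'nd', 'dmdjz', 'yqnor', 'zrvx', 'rxtgl', 'heot', 'qkri'
Number of parts: 7


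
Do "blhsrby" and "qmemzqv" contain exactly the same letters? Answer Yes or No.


String 1: 'blhsrby' -> sorted: 'bbhlrsy'
String 2: 'qmemzqv' -> sorted: 'emmqqvz'
Compare sorted forms: 'bbhlrsy' != 'emmqqvz'
Anagram: No


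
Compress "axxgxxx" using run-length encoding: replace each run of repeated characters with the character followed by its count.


Input: 'axxgxxx'
Operation: identify consecutive runs
Runs: 'a' -> a1, 'xx' -> x2, 'g' -> g1, 'xxx' -> x3
Encoded: a1x2g1x3


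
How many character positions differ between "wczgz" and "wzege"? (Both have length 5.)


String 1: 'wczgz'
String 2: 'wzege'
Compare each position: pos 0: 'w'=='w', pos 1: 'c'!='z', pos 2: 'z'!='e', pos 3: 'g'=='g', pos 4: 'z'!='e'
Differing positions: 3
Hamming distance: 3


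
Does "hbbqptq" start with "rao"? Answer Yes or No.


Input string: 'hbbqptq'
Prefix to check: 'rao'
First 3 characters of input: 'hbb'
Match: False
Result: No


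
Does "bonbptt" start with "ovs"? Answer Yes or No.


Input string: 'bonbptt'
Prefix to check: 'ovs'
First 3 characters of input: 'bon'
Match: False
Result: No


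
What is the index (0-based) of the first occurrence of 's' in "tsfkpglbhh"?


Input string: 'tsfkpglbhh'
Target: 's'
Scanning left to right: s[0]='t', s[1]='s'
First match at index: 1


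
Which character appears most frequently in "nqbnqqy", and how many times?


Input: 'nqbnqqy'
Operation: tally each character
Counts: 'b':1, 'n':2, 'q':3, 'y':1
Maximum: 'q' appears 3 times


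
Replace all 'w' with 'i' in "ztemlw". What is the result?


Input string: 'ztemlw'
Operation: replace 'w' with 'i'
Positions of 'w': 5
After replacement: ztemli


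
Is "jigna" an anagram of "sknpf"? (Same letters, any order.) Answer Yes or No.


String 1: 'sknpf' -> sorted: 'fknps'
String 2: 'jigna' -> sorted: 'agijn'
Compare sorted forms: 'fknps' != 'agijn'
Anagram: No


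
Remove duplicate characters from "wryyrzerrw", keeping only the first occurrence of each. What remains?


Input: 'wryyrzerrw'
Operation: keep first occurrence of each character
Scan: s[0]='w' new -> keep; s[1]='r' new -> keep; s[2]='y' new -> keep; s[3]='y' seen -> skip; s[4]='r' seen -> skip; s[5]='z' new -> keep; s[6]='e' new -> keep; s[7]='r' seen -> skip; s[8]='r' seen -> skip; s[9]='w' seen -> skip
Result: wryze


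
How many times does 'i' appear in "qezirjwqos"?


Input string: 'qezirjwqos'
Target character: 'i'
Scan each position: s[3]='i'
Matches found at indices: 3
Total: 1


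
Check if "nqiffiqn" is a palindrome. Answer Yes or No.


Input string: 'nqiffiqn'
Reversed: 'nqiffiqn'
Compare pairs: s[0]='n' vs s[7]='n' (match), s[1]='q' vs s[6]='q' (match), s[2]='i' vs s[5]='i' (match), s[3]='f' vs s[4]='f' (match)
Palindrome: Yes


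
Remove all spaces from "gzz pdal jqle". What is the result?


Input string: 'gzz pdal jqle'
Operation: remove all spaces
Words: 'gzz', 'pdal', 'jqle'
Join without spaces: gzzpdaljqle


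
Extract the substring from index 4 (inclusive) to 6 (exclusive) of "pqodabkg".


Input string: 'pqodabkg'
Operation: slice [4:6]
Extract characters: s[4]='a', s[5]='b'
Result: ab


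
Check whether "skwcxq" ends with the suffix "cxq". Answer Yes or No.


Input string: 'skwcxq'
Suffix to check: 'cxq'
Last 3 characters of input: 'cxq'
Match: True
Result: Yes


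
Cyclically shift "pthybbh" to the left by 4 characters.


Input: 'pthybbh', shift = 4
Operation: split at index 4 and swap parts
Front part s[0:4] = 'pthy'
Back part s[4:] = 'bbh'
Rotated = back + front = 'bbh' + 'pthy'
Result: bbhpthy


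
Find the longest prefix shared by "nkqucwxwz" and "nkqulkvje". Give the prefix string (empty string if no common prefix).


String 1: 'nkqucwxwz'
String 2: 'nkqulkvje'
Compare position by position:
pos 0: 'n' vs 'n' match
pos 1: 'k' vs 'k' match
pos 2: 'q' vs 'q' match
pos 3: 'u' vs 'u' match
pos 4: 'c' vs 'l' differ -> stop
Longest common prefix: "nkqu" (length 4)


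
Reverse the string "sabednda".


Input string: 'sabednda'
Operation: reverse character order
Original order: 's' -> 'a' -> 'b' -> 'e' -> 'd' -> 'n' -> 'd' -> 'a'
Reversed order: 'a' -> 'd' -> 'n' -> 'd' -> 'e' -> 'b' -> 'a' -> 's'
Result: adndebas


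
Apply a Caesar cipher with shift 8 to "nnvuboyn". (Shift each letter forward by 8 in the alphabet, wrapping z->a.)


Input: 'nnvuboyn', shift = 8
Operation: for each letter, (position + 8) mod 26
Mapping: 'n'(13+8=21)->'v', 'n'(13+8=21)->'v', 'v'(21+8=29, 29 mod 26=3)->'d', 'u'(20+8=28, 28 mod 26=2)->'c', 'b'(1+8=9)->'j', 'o'(14+8=22)->'w', 'y'(24+8=32, 32 mod 26=6)->'g', 'n'(13+8=21)->'v'
Result: vvdcjwgv


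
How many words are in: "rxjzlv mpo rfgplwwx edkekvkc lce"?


Input string: 'rxjzlv mpo rfgplwwx edkekvkc lce'
Operation: split by spaces
Words found: 'rxjzlv', 'mpo', 'rfgplwwx', 'edkekvkc', 'lce'
Word count: 5


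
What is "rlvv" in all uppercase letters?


Input string: 'rlvv'
Operation: convert each letter to uppercase
Mapping: 'r'->'R', 'l'->'L', 'v'->'V', 'v'->'V'
Result: RLVV


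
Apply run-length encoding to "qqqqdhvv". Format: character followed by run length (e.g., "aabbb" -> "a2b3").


Input: 'qqqqdhvv'
Operation: identify consecutive runs
Runs: 'qqqq' -> q4, 'd' -> d1, 'h' -> h1, 'vv' -> v2
Encoded: q4d1h1v2


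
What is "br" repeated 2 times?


Input string: 'br'
Operation: repeat 2 times
Concatenation: 'br' + 'br'
Result: brbr


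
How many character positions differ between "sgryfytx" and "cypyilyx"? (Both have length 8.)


String 1: 'sgryfytx'
String 2: 'cypyilyx'
Compare each position: pos 0: 's'!='c', pos 1: 'g'!='y', pos 2: 'r'!='p', pos 3: 'y'=='y', pos 4: 'f'!='i', pos 5: 'y'!='l', pos 6: 't'!='y', pos 7: 'x'=='x'
Differing positions: 6
Hamming distance: 6


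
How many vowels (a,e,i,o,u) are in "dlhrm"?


Input string: 'dlhrm'
Operation: count vowels (a, e, i, o, u)
Scan: s[0]='d', s[1]='l', s[2]='h', s[3]='r', s[4]='m'
Vowels found: 0
Result: 0


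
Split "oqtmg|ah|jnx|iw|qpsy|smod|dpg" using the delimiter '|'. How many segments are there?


Input string: 'oqtmg|ah|jnx|iw|qpsy|smod|dpg'
Delimiter: '|'
Split result: 'oqtmg', 'ah', 'jnx', 'iw', 'qpsy', 'smod', 'dpg'
Number of parts: 7


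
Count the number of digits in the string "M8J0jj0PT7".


Input string: 'M8J0jj0PT7'
Operation: count digit characters (0-9)
Scan: 'M', '8'(digit), 'J', '0'(digit), 'j', 'j', '0'(digit), 'P', 'T', '7'(digit)
Digits found: 4
Result: 4


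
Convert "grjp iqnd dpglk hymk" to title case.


Input string: 'grjp iqnd dpglk hymk'
Operation: capitalize first letter of each word
Word transformations: 'grjp'->'Grjp', 'iqnd'->'Iqnd', 'dpglk'->'Dpglk', 'hymk'->'Hymk'
Result: Grjp Iqnd Dpglk Hymk


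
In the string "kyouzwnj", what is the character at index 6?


Input string: 'kyouzwnj'
Operation: get character at index 6
Index mapping: s[0]='k', s[1]='y', s[2]='o', s[3]='u', s[4]='z', s[5]='w', s[6]='n'
Result: 'n'


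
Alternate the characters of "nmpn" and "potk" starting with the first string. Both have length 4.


String 1: 'nmpn'
String 2: 'potk'
Operation: alternate characters
Pairs: 'n'+'p', 'm'+'o', 'p'+'t', 'n'+'k'
Result: npmoptnk


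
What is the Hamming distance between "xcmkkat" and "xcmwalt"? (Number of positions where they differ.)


String 1: 'xcmkkat'
String 2: 'xcmwalt'
Compare each position: pos 0: 'x'=='x', pos 1: 'c'=='c', pos 2: 'm'=='m', pos 3: 'k'!='w', pos 4: 'k'!='a', pos 5: 'a'!='l', pos 6: 't'=='t'
Differing positions: 3
Hamming distance: 3


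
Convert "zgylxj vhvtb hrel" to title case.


Input string: 'zgylxj vhvtb hrel'
Operation: capitalize first letter of each word
Word transformations: 'zgylxj'->'Zgylxj', 'vhvtb'->'Vhvtb', 'hrel'->'Hrel'
Result: Zgylxj Vhvtb Hrel


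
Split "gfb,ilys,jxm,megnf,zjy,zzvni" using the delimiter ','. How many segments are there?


Input string: 'gfb,ilys,jxm,megnf,zjy,zzvni'
Delimiter: ','
Split result: 'gfb', 'ilys', 'jxm', 'megnf', 'zjy', 'zzvni'
Number of parts: 6


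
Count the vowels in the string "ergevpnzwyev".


Input string: 'ergevpnzwyev'
Operation: count vowels (a, e, i, o, u)
Scan: s[0]='e' (vowel), s[1]='r', s[2]='g', s[3]='e' (vowel), s[4]='v', s[5]='p', s[6]='n', s[7]='z', s[8]='w', s[9]='y', s[10]='e' (vowel), s[11]='v'
Vowels found: 3
Result: 3


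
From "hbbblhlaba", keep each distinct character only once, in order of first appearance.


Input: 'hbbblhlaba'
Operation: keep first occurrence of each character
Scan: s[0]='h' new -> keep; s[1]='b' new -> keep; s[2]='b' seen -> skip; s[3]='b' seen -> skip; s[4]='l' new -> keep; s[5]='h' seen -> skip; s[6]='l' seen -> skip; s[7]='a' new -> keep; s[8]='b' seen -> skip; s[9]='a' seen -> skip
Result: hbla


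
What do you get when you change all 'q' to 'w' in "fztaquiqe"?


Input string: 'fztaquiqe'
Operation: replace 'q' with 'w'
Positions of 'q': 4, 7
After replacement: fztawuiwe


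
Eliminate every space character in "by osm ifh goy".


Input string: 'by osm ifh goy'
Operation: remove all spaces
Words: 'by', 'osm', 'ifh', 'goy'
Join without spaces: byosmifhgoy


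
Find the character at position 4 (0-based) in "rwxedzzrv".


Input string: 'rwxedzzrv'
Operation: get character at index 4
Index mapping: s[0]='r', s[1]='w', s[2]='x', s[3]='e', s[4]='d'
Result: 'd'


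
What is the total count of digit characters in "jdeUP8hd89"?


Input string: 'jdeUP8hd89'
Operation: count digit characters (0-9)
Scan: 'j', 'd', 'e', 'U', 'P', '8'(digit), 'h', 'd', '8'(digit), '9'(digit)
Digits found: 3
Result: 3


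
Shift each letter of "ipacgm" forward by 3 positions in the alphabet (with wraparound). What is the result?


Input: 'ipacgm', shift = 3
Operation: for each letter, (position + 3) mod 26
Mapping: 'i'(8+3=11)->'l', 'p'(15+3=18)->'s', 'a'(0+3=3)->'d', 'c'(2+3=5)->'f', 'g'(6+3=9)->'j', 'm'(12+3=15)->'p'
Result: lsdfjp


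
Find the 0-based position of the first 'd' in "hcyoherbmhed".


Input string: 'hcyoherbmhed'
Target: 'd'
Scanning left to right: s[0]='h', s[1]='c', s[2]='y', s[3]='o', s[4]='h', s[5]='e', s[6]='r', s[7]='b', s[8]='m', s[9]='h', s[10]='e', s[11]='d'
First match at index: 11


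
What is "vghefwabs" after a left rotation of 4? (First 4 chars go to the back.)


Input: 'vghefwabs', shift = 4
Operation: split at index 4 and swap parts
Front part s[0:4] = 'vghe'
Back part s[4:] = 'fwabs'
Rotated = back + front = 'fwabs' + 'vghe'
Result: fwabsvghe


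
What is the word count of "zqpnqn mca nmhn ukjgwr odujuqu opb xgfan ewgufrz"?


Input string: 'zqpnqn mca nmhn ukjgwr odujuqu opb xgfan ewgufrz'
Operation: split by spaces
Words found: 'zqpnqn', 'mca', 'nmhn', 'ukjgwr', 'odujuqu', 'opb', 'xgfan', 'ewgufrz'
Word count: 8


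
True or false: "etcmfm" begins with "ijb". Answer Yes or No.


Input string: 'etcmfm'
Prefix to check: 'ijb'
First 3 characters of input: 'etc'
Match: False
Result: No


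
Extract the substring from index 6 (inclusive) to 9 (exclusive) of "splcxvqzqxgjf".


Input string: 'splcxvqzqxgjf'
Operation: slice [6:9]
Extract characters: s[6]='q', s[7]='z', s[8]='q'
Result: qzq


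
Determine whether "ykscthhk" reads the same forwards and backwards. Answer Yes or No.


Input string: 'ykscthhk'
Reversed: 'khhtcsky'
Compare pairs: s[0]='y' vs s[7]='k' (mismatch), s[1]='k' vs s[6]='h' (mismatch), s[2]='s' vs s[5]='h' (mismatch), s[3]='c' vs s[4]='t' (mismatch)
Palindrome: No


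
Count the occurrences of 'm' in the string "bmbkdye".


Input string: 'bmbkdye'
Target character: 'm'
Scan each position: s[1]='m'
Matches found at indices: 1
Total: 1


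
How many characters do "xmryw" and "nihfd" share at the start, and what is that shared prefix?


String 1: 'xmryw'
String 2: 'nihfd'
Compare position by position:
pos 0: 'x' vs 'n' differ -> stop
Longest common prefix: "" (length 0)


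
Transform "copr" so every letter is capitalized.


Input string: 'copr'
Operation: convert each letter to uppercase
Mapping: 'c'->'C', 'o'->'O', 'p'->'P', 'r'->'R'
Result: COPR


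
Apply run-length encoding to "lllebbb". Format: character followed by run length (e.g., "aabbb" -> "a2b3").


Input: 'lllebbb'
Operation: identify consecutive runs
Runs: 'lll' -> l3, 'e' -> e1, 'bbb' -> b3
Encoded: l3e1b3


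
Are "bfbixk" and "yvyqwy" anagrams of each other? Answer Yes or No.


String 1: 'bfbixk' -> sorted: 'bbfikx'
String 2: 'yvyqwy' -> sorted: 'qvwyyy'
Compare sorted forms: 'bbfikx' != 'qvwyyy'
Anagram: No


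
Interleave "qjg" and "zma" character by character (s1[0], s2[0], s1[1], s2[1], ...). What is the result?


String 1: 'qjg'
String 2: 'zma'
Operation: alternate characters
Pairs: 'q'+'z', 'j'+'m', 'g'+'a'
Result: qzjmga


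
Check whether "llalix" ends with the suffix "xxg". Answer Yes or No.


Input string: 'llalix'
Suffix to check: 'xxg'
Last 3 characters of input: 'lix'
Match: False
Result: No


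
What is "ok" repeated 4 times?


Input string: 'ok'
Operation: repeat 4 times
Concatenation: 'ok' + 'ok' + 'ok' + 'ok'
Result: okokokok


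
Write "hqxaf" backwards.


Input string: 'hqxaf'
Operation: reverse character order
Original order: 'h' -> 'q' -> 'x' -> 'a' -> 'f'
Reversed order: 'f' -> 'a' -> 'x' -> 'q' -> 'h'
Result: faxqh


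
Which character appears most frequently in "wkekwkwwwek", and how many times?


Input: 'wkekwkwwwek'
Operation: tally each character
Counts: 'e':2, 'k':4, 'w':5
Maximum: 'w' appears 5 times


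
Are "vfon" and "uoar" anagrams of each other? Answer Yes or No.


String 1: 'vfon' -> sorted: 'fnov'
String 2: 'uoar' -> sorted: 'aoru'
Compare sorted forms: 'fnov' != 'aoru'
Anagram: No


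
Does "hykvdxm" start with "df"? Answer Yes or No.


Input string: 'hykvdxm'
Prefix to check: 'df'
First 2 characters of input: 'hy'
Match: False
Result: No


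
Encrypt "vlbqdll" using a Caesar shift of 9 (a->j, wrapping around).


Input: 'vlbqdll', shift = 9
Operation: for each letter, (position + 9) mod 26
Mapping: 'v'(21+9=30, 30 mod 26=4)->'e', 'l'(11+9=20)->'u', 'b'(1+9=10)->'k', 'q'(16+9=25)->'z', 'd'(3+9=12)->'m', 'l'(11+9=20)->'u', 'l'(11+9=20)->'u'
Result: eukzmuu


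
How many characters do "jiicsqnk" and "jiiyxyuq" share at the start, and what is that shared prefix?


String 1: 'jiicsqnk'
String 2: 'jiiyxyuq'
Compare position by position:
pos 0: 'j' vs 'j' match
pos 1: 'i' vs 'i' match
pos 2: 'i' vs 'i' match
pos 3: 'c' vs 'y' differ -> stop
Longest common prefix: "jii" (length 3)


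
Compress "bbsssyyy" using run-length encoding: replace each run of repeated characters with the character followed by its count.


Input: 'bbsssyyy'
Operation: identify consecutive runs
Runs: 'bb' -> b2, 'sss' -> s3, 'yyy' -> y3
Encoded: b2s3y3


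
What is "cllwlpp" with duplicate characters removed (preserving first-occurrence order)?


Input: 'cllwlpp'
Operation: keep first occurrence of each character
Scan: s[0]='c' new -> keep; s[1]='l' new -> keep; s[2]='l' seen -> skip; s[3]='w' new -> keep; s[4]='l' seen -> skip; s[5]='p' new -> keep; s[6]='p' seen -> skip
Result: clwp


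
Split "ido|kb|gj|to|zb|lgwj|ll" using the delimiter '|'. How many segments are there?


Input string: 'ido|kb|gj|to|zb|lgwj|ll'
Delimiter: '|'
Split result: 'ido', 'kb', 'gj', 'to', 'zb', 'lgwj', 'll'
Number of parts: 7


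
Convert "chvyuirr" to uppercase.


Input string: 'chvyuirr'
Operation: convert each letter to uppercase
Mapping: 'c'->'C', 'h'->'H', 'v'->'V', 'y'->'Y', 'u'->'U', 'i'->'I', 'r'->'R', 'r'->'R'
Result: CHVYUIRR


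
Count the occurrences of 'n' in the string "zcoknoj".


Input string: 'zcoknoj'
Target character: 'n'
Scan each position: s[4]='n'
Matches found at indices: 4
Total: 1


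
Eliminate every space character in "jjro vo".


Input string: 'jjro vo'
Operation: remove all spaces
Words: 'jjro', 'vo'
Join without spaces: jjrovo


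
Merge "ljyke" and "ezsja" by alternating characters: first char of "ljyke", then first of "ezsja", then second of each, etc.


String 1: 'ljyke'
String 2: 'ezsja'
Operation: alternate characters
Pairs: 'l'+'e', 'j'+'z', 'y'+'s', 'k'+'j', 'e'+'a'
Result: lejzyskjea


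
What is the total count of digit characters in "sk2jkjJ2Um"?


Input string: 'sk2jkjJ2Um'
Operation: count digit characters (0-9)
Scan: 's', 'k', '2'(digit), 'j', 'k', 'j', 'J', '2'(digit), 'U', 'm'
Digits found: 2
Result: 2


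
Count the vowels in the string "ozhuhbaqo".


Input string: 'ozhuhbaqo'
Operation: count vowels (a, e, i, o, u)
Scan: s[0]='o' (vowel), s[1]='z', s[2]='h', s[3]='u' (vowel), s[4]='h', s[5]='b', s[6]='a' (vowel), s[7]='q', s[8]='o' (vowel)
Vowels found: 4
Result: 4


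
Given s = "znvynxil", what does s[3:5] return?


Input string: 'znvynxil'
Operation: slice [3:5]
Extract characters: s[3]='y', s[4]='n'
Result: yn


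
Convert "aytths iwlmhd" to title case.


Input string: 'aytths iwlmhd'
Operation: capitalize first letter of each word
Word transformations: 'aytths'->'Aytths', 'iwlmhd'->'Iwlmhd'
Result: Aytths Iwlmhd


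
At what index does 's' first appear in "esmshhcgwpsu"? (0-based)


Input string: 'esmshhcgwpsu'
Target: 's'
Scanning left to right: s[0]='e', s[1]='s'
First match at index: 1


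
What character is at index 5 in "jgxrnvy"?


Input string: 'jgxrnvy'
Operation: get character at index 5
Index mapping: s[0]='j', s[1]='g', s[2]='x', s[3]='r', s[4]='n', s[5]='v'
Result: 'v'


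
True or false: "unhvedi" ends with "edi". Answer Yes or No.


Input string: 'unhvedi'
Suffix to check: 'edi'
Last 3 characters of input: 'edi'
Match: True
Result: Yes


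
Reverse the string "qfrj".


Input string: 'qfrj'
Operation: reverse character order
Original order: 'q' -> 'f' -> 'r' -> 'j'
Reversed order: 'j' -> 'r' -> 'f' -> 'q'
Result: jrfq


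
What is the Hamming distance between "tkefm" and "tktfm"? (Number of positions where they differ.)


String 1: 'tkefm'
String 2: 'tktfm'
Compare each position: pos 0: 't'=='t', pos 1: 'k'=='k', pos 2: 'e'!='t', pos 3: 'f'=='f', pos 4: 'm'=='m'
Differing positions: 1
Hamming distance: 1


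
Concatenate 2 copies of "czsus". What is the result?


Input string: 'czsus'
Operation: repeat 2 times
Concatenation: 'czsus' + 'czsus'
Result: czsusczsus


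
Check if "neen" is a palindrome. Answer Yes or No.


Input string: 'neen'
Reversed: 'neen'
Compare pairs: s[0]='n' vs s[3]='n' (match), s[1]='e' vs s[2]='e' (match)
Palindrome: Yes


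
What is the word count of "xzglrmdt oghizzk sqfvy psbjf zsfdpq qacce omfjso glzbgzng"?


Input string: 'xzglrmdt oghizzk sqfvy psbjf zsfdpq qacce omfjso glzbgzng'
Operation: split by spaces
Words found: 'xzglrmdt', 'oghizzk', 'sqfvy', 'psbjf', 'zsfdpq', 'qacce', 'omfjso', 'glzbgzng'
Word count: 8


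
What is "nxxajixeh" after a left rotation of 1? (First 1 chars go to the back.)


Input: 'nxxajixeh', shift = 1
Operation: split at index 1 and swap parts
Front part s[0:1] = 'n'
Back part s[1:] = 'xxajixeh'
Rotated = back + front = 'xxajixeh' + 'n'
Result: xxajixehn


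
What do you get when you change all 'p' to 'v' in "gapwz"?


Input string: 'gapwz'
Operation: replace 'p' with 'v'
Positions of 'p': 2
After replacement: gavwz


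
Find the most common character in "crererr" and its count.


Input: 'crererr'
Operation: tally each character
Counts: 'c':1, 'e':2, 'r':4
Maximum: 'r' appears 4 times


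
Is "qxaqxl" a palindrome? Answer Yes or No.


Input string: 'qxaqxl'
Reversed: 'lxqaxq'
Compare pairs: s[0]='q' vs s[5]='l' (mismatch), s[1]='x' vs s[4]='x' (match), s[2]='a' vs s[3]='q' (mismatch)
Palindrome: No


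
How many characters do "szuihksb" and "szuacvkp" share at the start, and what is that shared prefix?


String 1: 'szuihksb'
String 2: 'szuacvkp'
Compare position by position:
pos 0: 's' vs 's' match
pos 1: 'z' vs 'z' match
pos 2: 'u' vs 'u' match
pos 3: 'i' vs 'a' differ -> stop
Longest common prefix: "szu" (length 3)


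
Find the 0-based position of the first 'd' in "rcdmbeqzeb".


Input string: 'rcdmbeqzeb'
Target: 'd'
Scanning left to right: s[0]='r', s[1]='c', s[2]='d'
First match at index: 2


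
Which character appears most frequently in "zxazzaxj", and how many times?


Input: 'zxazzaxj'
Operation: tally each character
Counts: 'a':2, 'j':1, 'x':2, 'z':3
Maximum: 'z' appears 3 times


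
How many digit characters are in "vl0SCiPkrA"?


Input string: 'vl0SCiPkrA'
Operation: count digit characters (0-9)
Scan: 'v', 'l', '0'(digit), 'S', 'C', 'i', 'P', 'k', 'r', 'A'
Digits found: 1
Result: 1


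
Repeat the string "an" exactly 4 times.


Input string: 'an'
Operation: repeat 4 times
Concatenation: 'an' + 'an' + 'an' + 'an'
Result: anananan


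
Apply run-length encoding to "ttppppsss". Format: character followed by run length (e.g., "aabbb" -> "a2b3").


Input: 'ttppppsss'
Operation: identify consecutive runs
Runs: 'tt' -> t2, 'pppp' -> p4, 'sss' -> s3
Encoded: t2p4s3


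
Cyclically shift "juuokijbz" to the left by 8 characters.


Input: 'juuokijbz', shift = 8
Operation: split at index 8 and swap parts
Front part s[0:8] = 'juuokijb'
Back part s[8:] = 'z'
Rotated = back + front = 'z' + 'juuokijb'
Result: zjuuokijb


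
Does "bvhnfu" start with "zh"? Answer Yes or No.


Input string: 'bvhnfu'
Prefix to check: 'zh'
First 2 characters of input: 'bv'
Match: False
Result: No


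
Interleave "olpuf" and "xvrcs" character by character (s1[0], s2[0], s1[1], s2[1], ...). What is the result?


String 1: 'olpuf'
String 2: 'xvrcs'
Operation: alternate characters
Pairs: 'o'+'x', 'l'+'v', 'p'+'r', 'u'+'c', 'f'+'s'
Result: oxlvprucfs


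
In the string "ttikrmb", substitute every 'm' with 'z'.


Input string: 'ttikrmb'
Operation: replace 'm' with 'z'
Positions of 'm': 5
After replacement: ttikrzb


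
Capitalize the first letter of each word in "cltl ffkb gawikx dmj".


Input string: 'cltl ffkb gawikx dmj'
Operation: capitalize first letter of each word
Word transformations: 'cltl'->'Cltl', 'ffkb'->'Ffkb', 'gawikx'->'Gawikx', 'dmj'->'Dmj'
Result: Cltl Ffkb Gawikx Dmj


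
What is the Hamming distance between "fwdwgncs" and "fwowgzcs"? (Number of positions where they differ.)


String 1: 'fwdwgncs'
String 2: 'fwowgzcs'
Compare each position: pos 0: 'f'=='f', pos 1: 'w'=='w', pos 2: 'd'!='o', pos 3: 'w'=='w', pos 4: 'g'=='g', pos 5: 'n'!='z', pos 6: 'c'=='c', pos 7: 's'=='s'
Differing positions: 2
Hamming distance: 2


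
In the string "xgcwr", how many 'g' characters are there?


Input string: 'xgcwr'
Target character: 'g'
Scan each position: s[1]='g'
Matches found at indices: 1
Total: 1


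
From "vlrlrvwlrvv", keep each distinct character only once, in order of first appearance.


Input: 'vlrlrvwlrvv'
Operation: keep first occurrence of each character
Scan: s[0]='v' new -> keep; s[1]='l' new -> keep; s[2]='r' new -> keep; s[3]='l' seen -> skip; s[4]='r' seen -> skip; s[5]='v' seen -> skip; s[6]='w' new -> keep; s[7]='l' seen -> skip; s[8]='r' seen -> skip; s[9]='v' seen -> skip; s[10]='v' seen -> skip
Result: vlrw


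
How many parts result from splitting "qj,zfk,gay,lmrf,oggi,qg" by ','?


Input string: 'qj,zfk,gay,lmrf,oggi,qg'
Delimiter: ','
Split result: 'qj', 'zfk', 'gay', 'lmrf', 'oggi', 'qg'
Number of parts: 6


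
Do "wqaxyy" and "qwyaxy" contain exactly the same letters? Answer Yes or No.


String 1: 'wqaxyy' -> sorted: 'aqwxyy'
String 2: 'qwyaxy' -> sorted: 'aqwxyy'
Compare sorted forms: 'aqwxyy' == 'aqwxyy'
Anagram: Yes


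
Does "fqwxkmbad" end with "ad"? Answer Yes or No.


Input string: 'fqwxkmbad'
Suffix to check: 'ad'
Last 2 characters of input: 'ad'
Match: True
Result: Yes


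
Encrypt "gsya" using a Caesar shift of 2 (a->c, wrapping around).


Input: 'gsya', shift = 2
Operation: for each letter, (position + 2) mod 26
Mapping: 'g'(6+2=8)->'i', 's'(18+2=20)->'u', 'y'(24+2=26, 26 mod 26=0)->'a', 'a'(0+2=2)->'c'
Result: iuac


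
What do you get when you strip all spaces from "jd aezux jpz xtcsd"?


Input string: 'jd aezux jpz xtcsd'
Operation: remove all spaces
Words: 'jd', 'aezux', 'jpz', 'xtcsd'
Join without spaces: jdaezuxjpzxtcsd


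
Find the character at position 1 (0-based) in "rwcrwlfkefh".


Input string: 'rwcrwlfkefh'
Operation: get character at index 1
Index mapping: s[0]='r', s[1]='w'
Result: 'w'


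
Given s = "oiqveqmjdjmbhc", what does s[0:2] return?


Input string: 'oiqveqmjdjmbhc'
Operation: slice [0:2]
Extract characters: s[0]='o', s[1]='i'
Result: oi


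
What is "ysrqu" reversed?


Input string: 'ysrqu'
Operation: reverse character order
Original order: 'y' -> 's' -> 'r' -> 'q' -> 'u'
Reversed order: 'u' -> 'q' -> 'r' -> 's' -> 'y'
Result: uqrsy


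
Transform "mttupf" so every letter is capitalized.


Input string: 'mttupf'
Operation: convert each letter to uppercase
Mapping: 'm'->'M', 't'->'T', 't'->'T', 'u'->'U', 'p'->'P', 'f'->'F'
Result: MTTUPF


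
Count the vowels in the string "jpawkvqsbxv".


Input string: 'jpawkvqsbxv'
Operation: count vowels (a, e, i, o, u)
Scan: s[0]='j', s[1]='p', s[2]='a' (vowel), s[3]='w', s[4]='k', s[5]='v', s[6]='q', s[7]='s', s[8]='b', s[9]='x', s[10]='v'
Vowels found: 1
Result: 1


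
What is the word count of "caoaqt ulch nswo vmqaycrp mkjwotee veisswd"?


Input string: 'caoaqt ulch nswo vmqaycrp mkjwotee veisswd'
Operation: split by spaces
Words found: 'caoaqt', 'ulch', 'nswo', 'vmqaycrp', 'mkjwotee', 'veisswd'
Word count: 6


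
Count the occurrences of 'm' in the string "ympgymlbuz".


Input string: 'ympgymlbuz'
Target character: 'm'
Scan each position: s[1]='m', s[5]='m'
Matches found at indices: 1, 5
Total: 2


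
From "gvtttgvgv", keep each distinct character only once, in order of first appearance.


Input: 'gvtttgvgv'
Operation: keep first occurrence of each character
Scan: s[0]='g' new -> keep; s[1]='v' new -> keep; s[2]='t' new -> keep; s[3]='t' seen -> skip; s[4]='t' seen -> skip; s[5]='g' seen -> skip; s[6]='v' seen -> skip; s[7]='g' seen -> skip; s[8]='v' seen -> skip
Result: gvt


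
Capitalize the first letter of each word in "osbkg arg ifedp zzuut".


Input string: 'osbkg arg ifedp zzuut'
Operation: capitalize first letter of each word
Word transformations: 'osbkg'->'Osbkg', 'arg'->'Arg', 'ifedp'->'Ifedp', 'zzuut'->'Zzuut'
Result: Osbkg Arg Ifedp Zzuut


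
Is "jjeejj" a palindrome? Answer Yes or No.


Input string: 'jjeejj'
Reversed: 'jjeejj'
Compare pairs: s[0]='j' vs s[5]='j' (match), s[1]='j' vs s[4]='j' (match), s[2]='e' vs s[3]='e' (match)
Palindrome: Yes


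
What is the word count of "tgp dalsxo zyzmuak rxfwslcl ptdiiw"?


Input string: 'tgp dalsxo zyzmuak rxfwslcl ptdiiw'
Operation: split by spaces
Words found: 'tgp', 'dalsxo', 'zyzmuak', 'rxfwslcl', 'ptdiiw'
Word count: 5


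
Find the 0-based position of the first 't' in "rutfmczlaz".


Input string: 'rutfmczlaz'
Target: 't'
Scanning left to right: s[0]='r', s[1]='u', s[2]='t'
First match at index: 2


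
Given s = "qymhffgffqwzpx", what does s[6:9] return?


Input string: 'qymhffgffqwzpx'
Operation: slice [6:9]
Extract characters: s[6]='g', s[7]='f', s[8]='f'
Result: gff
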